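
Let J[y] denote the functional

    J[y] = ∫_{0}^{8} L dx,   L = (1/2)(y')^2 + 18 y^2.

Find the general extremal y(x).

The Lagrangian is L = (1/2)(y')^2 + 18 y^2.
∂L/∂y = 36y.
∂L/∂y' = y'.
The Euler-Lagrange equation d/dx(∂L/∂y') − ∂L/∂y = 0 becomes:
    y'' - 36 y = 0
General solution: y(x) = A e^(6x) + B e^(-6x), where A and B are arbitrary constants fixed by the endpoint conditions.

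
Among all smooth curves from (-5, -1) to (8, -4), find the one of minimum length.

Arc-length functional: J[y] = ∫ sqrt(1 + (y')^2) dx.
Lagrangian L = sqrt(1 + (y')^2) has no explicit y dependence, so ∂L/∂y = 0 and the Euler-Lagrange equation gives
    d/dx( y' / sqrt(1 + (y')^2) ) = 0  ⇒  y' / sqrt(1 + (y')^2) = const.
Hence y' is constant, so y(x) is affine.
Fitting the endpoints (-5, -1) and (8, -4):
    slope m = ((-4) − (-1)) / (8 − (-5)) = -3/13,
    intercept c = (-1) − m·(-5) = -28/13.
Extremal: y(x) = (-3/13) x - 28/13.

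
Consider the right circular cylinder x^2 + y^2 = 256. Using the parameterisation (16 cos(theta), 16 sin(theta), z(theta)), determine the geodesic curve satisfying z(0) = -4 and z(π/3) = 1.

Parameterise the cylinder of radius R = 16 as
    r(θ) = (16 cos θ, 16 sin θ, z(θ)).
The arc-length element is
    ds = sqrt(256 + (dz/dθ)^2) dθ,
so the Lagrangian is L = sqrt(256 + z'^2).
L depends on z' only, not on z or θ, so ∂L/∂z = 0 and
    ∂L/∂z' = z' / sqrt(256 + z'^2).
The Euler-Lagrange equation gives
    d/dθ( z' / sqrt(256 + z'^2) ) = 0,
so z' is constant. Integrating once:
    z(θ) = a θ + b,
a helix on the cylinder (a straight line when the cylinder is unrolled). The constants a, b are determined by the endpoint conditions.
With endpoint conditions z(0) = -4 and z(π/3) = 1: from z(0) = b we get b = -4, and a·π/3 + -4 = 1 gives a = 15/π, so
    z(θ) = (15/π) θ − 4.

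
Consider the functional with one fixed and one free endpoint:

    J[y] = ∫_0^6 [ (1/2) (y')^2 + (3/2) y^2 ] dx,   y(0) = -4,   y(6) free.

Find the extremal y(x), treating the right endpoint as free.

The Lagrangian L = (1/2) (y')^2 + (3/2) y^2 gives
    ∂L/∂y = 3 y,   ∂L/∂y' = y'.
Euler-Lagrange: y'' − 3 y = 0.
With k = sqrt(3), the general solution is
    y(x) = A cosh(sqrt(3) x) + B sinh(sqrt(3) x).
Fixed left endpoint y(0) = -4 ⇒ A = -4.
The right endpoint x = 6 is free, so the natural (transversality) condition is ∂L/∂y' |_{x=6} = 0, i.e. y'(6) = 0.
Compute y'(x) = A k sinh(k x) + B k cosh(k x), so
    y'(6) = A k sinh(k·6) + B k cosh(k·6) = 0
    ⇒ B = −A tanh(k·6) = 4 tanh(sqrt(3)·6).
Therefore the extremal is
    y(x) = −4 cosh(sqrt(3) x) + 4 tanh(sqrt(3)·6) sinh(sqrt(3) x).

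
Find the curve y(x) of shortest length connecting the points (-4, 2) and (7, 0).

Arc-length functional: J[y] = ∫ sqrt(1 + (y')^2) dx.
Lagrangian L = sqrt(1 + (y')^2) has no explicit y dependence, so ∂L/∂y = 0 and the Euler-Lagrange equation gives
    d/dx( y' / sqrt(1 + (y')^2) ) = 0  ⇒  y' / sqrt(1 + (y')^2) = const.
Hence y' is constant, so y(x) is affine.
Fitting the endpoints (-4, 2) and (7, 0):
    slope m = (0 − 2) / (7 − (-4)) = -2/11,
    intercept c = 2 − m·(-4) = 14/11.
Extremal: y(x) = (-2/11) x + 14/11.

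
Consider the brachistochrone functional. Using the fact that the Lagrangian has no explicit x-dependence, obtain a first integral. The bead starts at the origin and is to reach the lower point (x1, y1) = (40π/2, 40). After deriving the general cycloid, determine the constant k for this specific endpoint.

The Lagrangian L = sqrt((1 + y'^2) / y) has no explicit x dependence, so the Beltrami identity applies:
    L − y' ∂L/∂y' = C.
Compute ∂L/∂y' = y' / sqrt(y (1 + y'^2)).
Substitute:
    sqrt((1 + y'^2)/y) − y'·y' / sqrt(y (1 + y'^2))
    = (1 + y'^2) / sqrt(y (1 + y'^2)) − y'^2 / sqrt(y (1 + y'^2))
    = 1 / sqrt(y (1 + y'^2)) = C.
Squaring and rearranging gives the first integral
    y (1 + y'^2) = 1/C^2 =: k   (constant).
Solving this first-order ODE by the substitution
    y = (k/2)(1 − cos θ)
yields the cycloid parameterisation
    x(θ) = (k/2)(θ − sin θ),   y(θ) = (k/2)(1 − cos θ).
The constant k is fixed by the endpoint condition.
Now fit the given lower endpoint (x1, y1) = (40π/2, 40). At the bottom of the first arch (θ = π), the parametric equations give
    y(π) = (k/2)(1 − cos π) = k,
    x(π) = (k/2)(π − sin π) = kπ/2.
Matching y(π) = 40 gives k = 40, consistent with x(π) = 40π/2. Therefore the specific cycloid is
    x(θ) = (40/2)(θ − sin θ),   y(θ) = (40/2)(1 − cos θ).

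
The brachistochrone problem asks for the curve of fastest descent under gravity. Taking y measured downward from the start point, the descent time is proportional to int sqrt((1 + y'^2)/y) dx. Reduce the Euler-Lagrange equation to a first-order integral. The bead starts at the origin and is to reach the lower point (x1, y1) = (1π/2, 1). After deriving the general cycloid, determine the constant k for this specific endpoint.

The Lagrangian L = sqrt((1 + y'^2) / y) has no explicit x dependence, so the Beltrami identity applies:
    L − y' ∂L/∂y' = C.
Compute ∂L/∂y' = y' / sqrt(y (1 + y'^2)).
Substitute:
    sqrt((1 + y'^2)/y) − y'·y' / sqrt(y (1 + y'^2))
    = (1 + y'^2) / sqrt(y (1 + y'^2)) − y'^2 / sqrt(y (1 + y'^2))
    = 1 / sqrt(y (1 + y'^2)) = C.
Squaring and rearranging gives the first integral
    y (1 + y'^2) = 1/C^2 =: k   (constant).
Solving this first-order ODE by the substitution
    y = (k/2)(1 − cos θ)
yields the cycloid parameterisation
    x(θ) = (k/2)(θ − sin θ),   y(θ) = (k/2)(1 − cos θ).
The constant k is fixed by the endpoint condition.
Now fit the given lower endpoint (x1, y1) = (1π/2, 1). At the bottom of the first arch (θ = π), the parametric equations give
    y(π) = (k/2)(1 − cos π) = k,
    x(π) = (k/2)(π − sin π) = kπ/2.
Matching y(π) = 1 gives k = 1, consistent with x(π) = 1π/2. Therefore the specific cycloid is
    x(θ) = (1/2)(θ − sin θ),   y(θ) = (1/2)(1 − cos θ).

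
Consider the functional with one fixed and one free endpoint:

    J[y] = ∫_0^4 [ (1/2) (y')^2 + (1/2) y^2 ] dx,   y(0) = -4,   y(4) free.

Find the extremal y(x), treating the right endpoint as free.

The Lagrangian L = (1/2) (y')^2 + (1/2) y^2 gives
    ∂L/∂y = 1 y,   ∂L/∂y' = y'.
Euler-Lagrange: y'' − y = 0.
With k = 1, the general solution is
    y(x) = A cosh(x) + B sinh(x).
Fixed left endpoint y(0) = -4 ⇒ A = -4.
The right endpoint x = 4 is free, so the natural (transversality) condition is ∂L/∂y' |_{x=4} = 0, i.e. y'(4) = 0.
Compute y'(x) = A k sinh(k x) + B k cosh(k x), so
    y'(4) = A k sinh(k·4) + B k cosh(k·4) = 0
    ⇒ B = −A tanh(k·4) = 4 tanh(1·4).
Therefore the extremal is
    y(x) = −4 cosh(1 x) + 4 tanh(1·4) sinh(1 x).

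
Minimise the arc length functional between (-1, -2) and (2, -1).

Arc-length functional: J[y] = ∫ sqrt(1 + (y')^2) dx.
Lagrangian L = sqrt(1 + (y')^2) has no explicit y dependence, so ∂L/∂y = 0 and the Euler-Lagrange equation gives
    d/dx( y' / sqrt(1 + (y')^2) ) = 0  ⇒  y' / sqrt(1 + (y')^2) = const.
Hence y' is constant, so y(x) is affine.
Fitting the endpoints (-1, -2) and (2, -1):
    slope m = ((-1) − (-2)) / (2 − (-1)) = 1/3,
    intercept c = (-2) − m·(-1) = -5/3.
Extremal: y(x) = (1/3) x - 5/3.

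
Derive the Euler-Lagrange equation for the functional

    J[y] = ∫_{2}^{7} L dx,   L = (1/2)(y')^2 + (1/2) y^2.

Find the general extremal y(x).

The Lagrangian is L = (1/2)(y')^2 + (1/2) y^2.
∂L/∂y = y.
∂L/∂y' = y'.
The Euler-Lagrange equation d/dx(∂L/∂y') − ∂L/∂y = 0 becomes:
    y'' - y = 0
General solution: y(x) = A e^x + B e^(-x), where A and B are arbitrary constants fixed by the endpoint conditions.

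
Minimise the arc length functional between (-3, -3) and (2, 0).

Arc-length functional: J[y] = ∫ sqrt(1 + (y')^2) dx.
Lagrangian L = sqrt(1 + (y')^2) has no explicit y dependence, so ∂L/∂y = 0 and the Euler-Lagrange equation gives
    d/dx( y' / sqrt(1 + (y')^2) ) = 0  ⇒  y' / sqrt(1 + (y')^2) = const.
Hence y' is constant, so y(x) is affine.
Fitting the endpoints (-3, -3) and (2, 0):
    slope m = (0 − (-3)) / (2 − (-3)) = 3/5,
    intercept c = (-3) − m·(-3) = -6/5.
Extremal: y(x) = (3/5) x - 6/5.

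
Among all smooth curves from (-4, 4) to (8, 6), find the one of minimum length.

Arc-length functional: J[y] = ∫ sqrt(1 + (y')^2) dx.
Lagrangian L = sqrt(1 + (y')^2) has no explicit y dependence, so ∂L/∂y = 0 and the Euler-Lagrange equation gives
    d/dx( y' / sqrt(1 + (y')^2) ) = 0  ⇒  y' / sqrt(1 + (y')^2) = const.
Hence y' is constant, so y(x) is affine.
Fitting the endpoints (-4, 4) and (8, 6):
    slope m = (6 − 4) / (8 − (-4)) = 1/6,
    intercept c = 4 − m·(-4) = 14/3.
Extremal: y(x) = (1/6) x + 14/3.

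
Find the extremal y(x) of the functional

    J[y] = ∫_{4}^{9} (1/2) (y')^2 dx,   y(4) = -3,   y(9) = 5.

The Lagrangian is L = (1/2) (y')^2.
Compute ∂L/∂y = 0, ∂L/∂y' = y'.
The Euler-Lagrange equation d/dx(∂L/∂y') − ∂L/∂y = 0 reduces to
    y'' = 0.
Its general solution is
    y(x) = A x + B,
with A, B fixed by the endpoint conditions.
Applying the endpoint conditions y(4) = -3 and y(9) = 5: solve A·4 + B = -3 and A·9 + B = 5. Subtracting gives A(9 − 4) = 5 − -3, so A = 8/5, and B = -3 − A·4 = -47/5. Therefore
    y(x) = (8/5) x - 47/5.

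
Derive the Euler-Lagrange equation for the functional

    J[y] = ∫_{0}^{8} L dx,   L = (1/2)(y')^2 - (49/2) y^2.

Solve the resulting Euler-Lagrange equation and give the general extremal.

The Lagrangian is L = (1/2)(y')^2 - (49/2) y^2.
∂L/∂y = -49y.
∂L/∂y' = y'.
The Euler-Lagrange equation d/dx(∂L/∂y') − ∂L/∂y = 0 becomes:
    y'' + 49 y = 0
General solution: y(x) = A sin(7x) + B cos(7x), where A and B are arbitrary constants fixed by the endpoint conditions.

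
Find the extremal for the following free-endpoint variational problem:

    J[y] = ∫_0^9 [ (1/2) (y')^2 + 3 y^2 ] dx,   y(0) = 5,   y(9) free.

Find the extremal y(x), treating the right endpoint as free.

The Lagrangian L = (1/2) (y')^2 + 3 y^2 gives
    ∂L/∂y = 6 y,   ∂L/∂y' = y'.
Euler-Lagrange: y'' − 6 y = 0.
With k = sqrt(6), the general solution is
    y(x) = A cosh(sqrt(6) x) + B sinh(sqrt(6) x).
Fixed left endpoint y(0) = 5 ⇒ A = 5.
The right endpoint x = 9 is free, so the natural (transversality) condition is ∂L/∂y' |_{x=9} = 0, i.e. y'(9) = 0.
Compute y'(x) = A k sinh(k x) + B k cosh(k x), so
    y'(9) = A k sinh(k·9) + B k cosh(k·9) = 0
    ⇒ B = −A tanh(k·9) = − 5 tanh(sqrt(6)·9).
Therefore the extremal is
    y(x) = 5 cosh(sqrt(6) x) − 5 tanh(sqrt(6)·9) sinh(sqrt(6) x).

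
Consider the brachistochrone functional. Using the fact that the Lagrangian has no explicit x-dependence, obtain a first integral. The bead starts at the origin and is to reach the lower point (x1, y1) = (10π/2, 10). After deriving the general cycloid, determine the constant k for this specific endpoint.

The Lagrangian L = sqrt((1 + y'^2) / y) has no explicit x dependence, so the Beltrami identity applies:
    L − y' ∂L/∂y' = C.
Compute ∂L/∂y' = y' / sqrt(y (1 + y'^2)).
Substitute:
    sqrt((1 + y'^2)/y) − y'·y' / sqrt(y (1 + y'^2))
    = (1 + y'^2) / sqrt(y (1 + y'^2)) − y'^2 / sqrt(y (1 + y'^2))
    = 1 / sqrt(y (1 + y'^2)) = C.
Squaring and rearranging gives the first integral
    y (1 + y'^2) = 1/C^2 =: k   (constant).
Solving this first-order ODE by the substitution
    y = (k/2)(1 − cos θ)
yields the cycloid parameterisation
    x(θ) = (k/2)(θ − sin θ),   y(θ) = (k/2)(1 − cos θ).
The constant k is fixed by the endpoint condition.
Now fit the given lower endpoint (x1, y1) = (10π/2, 10). At the bottom of the first arch (θ = π), the parametric equations give
    y(π) = (k/2)(1 − cos π) = k,
    x(π) = (k/2)(π − sin π) = kπ/2.
Matching y(π) = 10 gives k = 10, consistent with x(π) = 10π/2. Therefore the specific cycloid is
    x(θ) = (10/2)(θ − sin θ),   y(θ) = (10/2)(1 − cos θ).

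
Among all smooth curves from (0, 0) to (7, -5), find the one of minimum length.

Arc-length functional: J[y] = ∫ sqrt(1 + (y')^2) dx.
Lagrangian L = sqrt(1 + (y')^2) has no explicit y dependence, so ∂L/∂y = 0 and the Euler-Lagrange equation gives
    d/dx( y' / sqrt(1 + (y')^2) ) = 0  ⇒  y' / sqrt(1 + (y')^2) = const.
Hence y' is constant, so y(x) is affine.
Fitting the endpoints (0, 0) and (7, -5):
    slope m = ((-5) − 0) / (7 − 0) = -5/7,
    intercept c = 0 − m·0 = 0.
Extremal: y(x) = (-5/7) x.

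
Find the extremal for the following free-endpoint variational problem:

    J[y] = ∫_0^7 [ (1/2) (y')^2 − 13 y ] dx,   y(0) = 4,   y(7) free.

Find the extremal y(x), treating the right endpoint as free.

The Lagrangian L = (1/2) (y')^2 − 13 y gives
    ∂L/∂y = −13,   ∂L/∂y' = y'.
Euler-Lagrange: d/dx(y') − (−13) = 0, i.e. y'' + 13 = 0, so
    y(x) = −(13/2) x^2 + C1 x + C2.
Fixed left endpoint y(0) = 4 ⇒ C2 = 4.
The right endpoint x = 7 is free, so the natural (transversality) condition is ∂L/∂y' |_{x=7} = 0, i.e. y'(7) = 0.
Compute y'(x) = −13 x + C1, so y'(7) = −91 + C1 = 0 ⇒ C1 = 91.
Therefore the extremal is
    y(x) = −(13/2) x^2 + 91 x + 4.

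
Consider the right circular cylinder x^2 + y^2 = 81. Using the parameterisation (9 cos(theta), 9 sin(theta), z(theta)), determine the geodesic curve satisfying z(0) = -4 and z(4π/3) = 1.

Parameterise the cylinder of radius R = 9 as
    r(θ) = (9 cos θ, 9 sin θ, z(θ)).
The arc-length element is
    ds = sqrt(81 + (dz/dθ)^2) dθ,
so the Lagrangian is L = sqrt(81 + z'^2).
L depends on z' only, not on z or θ, so ∂L/∂z = 0 and
    ∂L/∂z' = z' / sqrt(81 + z'^2).
The Euler-Lagrange equation gives
    d/dθ( z' / sqrt(81 + z'^2) ) = 0,
so z' is constant. Integrating once:
    z(θ) = a θ + b,
a helix on the cylinder (a straight line when the cylinder is unrolled). The constants a, b are determined by the endpoint conditions.
With endpoint conditions z(0) = -4 and z(4π/3) = 1: from z(0) = b we get b = -4, and a·4π/3 + -4 = 1 gives a = 15/(4π), so
    z(θ) = (15/(4π)) θ − 4.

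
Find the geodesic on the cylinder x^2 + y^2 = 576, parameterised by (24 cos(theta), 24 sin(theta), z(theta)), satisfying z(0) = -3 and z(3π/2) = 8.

Parameterise the cylinder of radius R = 24 as
    r(θ) = (24 cos θ, 24 sin θ, z(θ)).
The arc-length element is
    ds = sqrt(576 + (dz/dθ)^2) dθ,
so the Lagrangian is L = sqrt(576 + z'^2).
L depends on z' only, not on z or θ, so ∂L/∂z = 0 and
    ∂L/∂z' = z' / sqrt(576 + z'^2).
The Euler-Lagrange equation gives
    d/dθ( z' / sqrt(576 + z'^2) ) = 0,
so z' is constant. Integrating once:
    z(θ) = a θ + b,
a helix on the cylinder (a straight line when the cylinder is unrolled). The constants a, b are determined by the endpoint conditions.
With endpoint conditions z(0) = -3 and z(3π/2) = 8: from z(0) = b we get b = -3, and a·3π/2 + -3 = 8 gives a = 22/(3π), so
    z(θ) = (22/(3π)) θ − 3.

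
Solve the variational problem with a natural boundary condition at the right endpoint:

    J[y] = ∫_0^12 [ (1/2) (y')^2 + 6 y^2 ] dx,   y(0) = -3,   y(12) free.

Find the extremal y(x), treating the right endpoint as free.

The Lagrangian L = (1/2) (y')^2 + 6 y^2 gives
    ∂L/∂y = 12 y,   ∂L/∂y' = y'.
Euler-Lagrange: y'' − 12 y = 0.
With k = sqrt(12), the general solution is
    y(x) = A cosh(sqrt(12) x) + B sinh(sqrt(12) x).
Fixed left endpoint y(0) = -3 ⇒ A = -3.
The right endpoint x = 12 is free, so the natural (transversality) condition is ∂L/∂y' |_{x=12} = 0, i.e. y'(12) = 0.
Compute y'(x) = A k sinh(k x) + B k cosh(k x), so
    y'(12) = A k sinh(k·12) + B k cosh(k·12) = 0
    ⇒ B = −A tanh(k·12) = 3 tanh(sqrt(12)·12).
Therefore the extremal is
    y(x) = −3 cosh(sqrt(12) x) + 3 tanh(sqrt(12)·12) sinh(sqrt(12) x).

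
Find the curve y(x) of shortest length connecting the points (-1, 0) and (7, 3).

Arc-length functional: J[y] = ∫ sqrt(1 + (y')^2) dx.
Lagrangian L = sqrt(1 + (y')^2) has no explicit y dependence, so ∂L/∂y = 0 and the Euler-Lagrange equation gives
    d/dx( y' / sqrt(1 + (y')^2) ) = 0  ⇒  y' / sqrt(1 + (y')^2) = const.
Hence y' is constant, so y(x) is affine.
Fitting the endpoints (-1, 0) and (7, 3):
    slope m = (3 − 0) / (7 − (-1)) = 3/8,
    intercept c = 0 − m·(-1) = 3/8.
Extremal: y(x) = (3/8) x + 3/8.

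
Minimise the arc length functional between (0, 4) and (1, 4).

Arc-length functional: J[y] = ∫ sqrt(1 + (y')^2) dx.
Lagrangian L = sqrt(1 + (y')^2) has no explicit y dependence, so ∂L/∂y = 0 and the Euler-Lagrange equation gives
    d/dx( y' / sqrt(1 + (y')^2) ) = 0  ⇒  y' / sqrt(1 + (y')^2) = const.
Hence y' is constant, so y(x) is affine.
Fitting the endpoints (0, 4) and (1, 4):
    slope m = (4 − 4) / (1 − 0) = 0,
    intercept c = 4 − m·0 = 4.
Extremal: y(x) = 4.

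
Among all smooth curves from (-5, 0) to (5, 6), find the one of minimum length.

Arc-length functional: J[y] = ∫ sqrt(1 + (y')^2) dx.
Lagrangian L = sqrt(1 + (y')^2) has no explicit y dependence, so ∂L/∂y = 0 and the Euler-Lagrange equation gives
    d/dx( y' / sqrt(1 + (y')^2) ) = 0  ⇒  y' / sqrt(1 + (y')^2) = const.
Hence y' is constant, so y(x) is affine.
Fitting the endpoints (-5, 0) and (5, 6):
    slope m = (6 − 0) / (5 − (-5)) = 3/5,
    intercept c = 0 − m·(-5) = 3.
Extremal: y(x) = (3/5) x + 3.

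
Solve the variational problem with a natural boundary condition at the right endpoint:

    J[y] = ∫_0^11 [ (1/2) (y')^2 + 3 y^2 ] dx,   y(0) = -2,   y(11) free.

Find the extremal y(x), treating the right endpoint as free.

The Lagrangian L = (1/2) (y')^2 + 3 y^2 gives
    ∂L/∂y = 6 y,   ∂L/∂y' = y'.
Euler-Lagrange: y'' − 6 y = 0.
With k = sqrt(6), the general solution is
    y(x) = A cosh(sqrt(6) x) + B sinh(sqrt(6) x).
Fixed left endpoint y(0) = -2 ⇒ A = -2.
The right endpoint x = 11 is free, so the natural (transversality) condition is ∂L/∂y' |_{x=11} = 0, i.e. y'(11) = 0.
Compute y'(x) = A k sinh(k x) + B k cosh(k x), so
    y'(11) = A k sinh(k·11) + B k cosh(k·11) = 0
    ⇒ B = −A tanh(k·11) = 2 tanh(sqrt(6)·11).
Therefore the extremal is
    y(x) = −2 cosh(sqrt(6) x) + 2 tanh(sqrt(6)·11) sinh(sqrt(6) x).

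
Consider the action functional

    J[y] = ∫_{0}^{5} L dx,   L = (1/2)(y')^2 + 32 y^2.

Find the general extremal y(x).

The Lagrangian is L = (1/2)(y')^2 + 32 y^2.
∂L/∂y = 64y.
∂L/∂y' = y'.
The Euler-Lagrange equation d/dx(∂L/∂y') − ∂L/∂y = 0 becomes:
    y'' - 64 y = 0
General solution: y(x) = A e^(8x) + B e^(-8x), where A and B are arbitrary constants fixed by the endpoint conditions.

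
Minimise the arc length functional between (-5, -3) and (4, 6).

Arc-length functional: J[y] = ∫ sqrt(1 + (y')^2) dx.
Lagrangian L = sqrt(1 + (y')^2) has no explicit y dependence, so ∂L/∂y = 0 and the Euler-Lagrange equation gives
    d/dx( y' / sqrt(1 + (y')^2) ) = 0  ⇒  y' / sqrt(1 + (y')^2) = const.
Hence y' is constant, so y(x) is affine.
Fitting the endpoints (-5, -3) and (4, 6):
    slope m = (6 − (-3)) / (4 − (-5)) = 1,
    intercept c = (-3) − m·(-5) = 2.
Extremal: y(x) = x + 2.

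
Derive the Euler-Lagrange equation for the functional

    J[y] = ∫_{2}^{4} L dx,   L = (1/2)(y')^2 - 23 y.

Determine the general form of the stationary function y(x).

The Lagrangian is L = (1/2)(y')^2 - 23 y.
∂L/∂y = -23.
∂L/∂y' = y'.
The Euler-Lagrange equation d/dx(∂L/∂y') − ∂L/∂y = 0 becomes:
    y'' + 23 = 0
General solution: y(x) = -(23/2) x^2 + A x + B, where A and B are arbitrary constants fixed by the endpoint conditions.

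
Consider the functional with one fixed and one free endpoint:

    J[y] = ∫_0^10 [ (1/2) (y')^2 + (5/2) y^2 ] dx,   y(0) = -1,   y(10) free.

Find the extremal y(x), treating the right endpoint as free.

The Lagrangian L = (1/2) (y')^2 + (5/2) y^2 gives
    ∂L/∂y = 5 y,   ∂L/∂y' = y'.
Euler-Lagrange: y'' − 5 y = 0.
With k = sqrt(5), the general solution is
    y(x) = A cosh(sqrt(5) x) + B sinh(sqrt(5) x).
Fixed left endpoint y(0) = -1 ⇒ A = -1.
The right endpoint x = 10 is free, so the natural (transversality) condition is ∂L/∂y' |_{x=10} = 0, i.e. y'(10) = 0.
Compute y'(x) = A k sinh(k x) + B k cosh(k x), so
    y'(10) = A k sinh(k·10) + B k cosh(k·10) = 0
    ⇒ B = −A tanh(k·10) = tanh(sqrt(5)·10).
Therefore the extremal is
    y(x) = −cosh(sqrt(5) x) + tanh(sqrt(5)·10) sinh(sqrt(5) x).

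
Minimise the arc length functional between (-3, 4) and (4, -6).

Arc-length functional: J[y] = ∫ sqrt(1 + (y')^2) dx.
Lagrangian L = sqrt(1 + (y')^2) has no explicit y dependence, so ∂L/∂y = 0 and the Euler-Lagrange equation gives
    d/dx( y' / sqrt(1 + (y')^2) ) = 0  ⇒  y' / sqrt(1 + (y')^2) = const.
Hence y' is constant, so y(x) is affine.
Fitting the endpoints (-3, 4) and (4, -6):
    slope m = ((-6) − 4) / (4 − (-3)) = -10/7,
    intercept c = 4 − m·(-3) = -2/7.
Extremal: y(x) = (-10/7) x - 2/7.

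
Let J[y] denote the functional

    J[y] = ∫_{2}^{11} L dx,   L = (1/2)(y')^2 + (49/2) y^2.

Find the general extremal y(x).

The Lagrangian is L = (1/2)(y')^2 + (49/2) y^2.
∂L/∂y = 49y.
∂L/∂y' = y'.
The Euler-Lagrange equation d/dx(∂L/∂y') − ∂L/∂y = 0 becomes:
    y'' - 49 y = 0
General solution: y(x) = A e^(7x) + B e^(-7x), where A and B are arbitrary constants fixed by the endpoint conditions.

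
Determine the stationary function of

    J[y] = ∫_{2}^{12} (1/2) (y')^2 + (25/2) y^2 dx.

The Lagrangian is L = (1/2) (y')^2 + (25/2) y^2.
Compute ∂L/∂y = 25y, ∂L/∂y' = y'.
The Euler-Lagrange equation d/dx(∂L/∂y') − ∂L/∂y = 0 reduces to
    y'' − 25 y = 0.
Its general solution is
    y(x) = A e^(5x) + B e^(−5x),
with A, B fixed by the endpoint conditions.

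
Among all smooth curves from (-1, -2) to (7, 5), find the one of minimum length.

Arc-length functional: J[y] = ∫ sqrt(1 + (y')^2) dx.
Lagrangian L = sqrt(1 + (y')^2) has no explicit y dependence, so ∂L/∂y = 0 and the Euler-Lagrange equation gives
    d/dx( y' / sqrt(1 + (y')^2) ) = 0  ⇒  y' / sqrt(1 + (y')^2) = const.
Hence y' is constant, so y(x) is affine.
Fitting the endpoints (-1, -2) and (7, 5):
    slope m = (5 − (-2)) / (7 − (-1)) = 7/8,
    intercept c = (-2) − m·(-1) = -9/8.
Extremal: y(x) = (7/8) x - 9/8.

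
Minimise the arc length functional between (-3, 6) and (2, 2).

Arc-length functional: J[y] = ∫ sqrt(1 + (y')^2) dx.
Lagrangian L = sqrt(1 + (y')^2) has no explicit y dependence, so ∂L/∂y = 0 and the Euler-Lagrange equation gives
    d/dx( y' / sqrt(1 + (y')^2) ) = 0  ⇒  y' / sqrt(1 + (y')^2) = const.
Hence y' is constant, so y(x) is affine.
Fitting the endpoints (-3, 6) and (2, 2):
    slope m = (2 − 6) / (2 − (-3)) = -4/5,
    intercept c = 6 − m·(-3) = 18/5.
Extremal: y(x) = (-4/5) x + 18/5.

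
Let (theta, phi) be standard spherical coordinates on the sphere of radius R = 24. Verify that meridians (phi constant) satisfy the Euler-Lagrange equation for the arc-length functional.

On the sphere of radius R = 24 with spherical coordinates (θ, φ), the induced metric is
    ds^2 = 576(dθ^2 + sin^2(θ) dφ^2).
Using θ as the parameter, the arc-length functional becomes
    J[φ] = ∫ 24 sqrt(1 + sin^2(θ) (dφ/dθ)^2) dθ.
So L = 24 sqrt(1 + sin^2(θ) φ'^2). Compute
    ∂L/∂φ = 0  (L has no explicit φ dependence),
    ∂L/∂φ' = 24 sin^2(θ) φ' / sqrt(1 + sin^2(θ) φ'^2).
For the candidate φ(θ) = c (constant), φ' = 0, so ∂L/∂φ' evaluated along the candidate vanishes, and ∂L/∂φ is identically zero. Hence
    d/dθ(∂L/∂φ') − ∂L/∂φ = 0
is satisfied. Therefore meridians φ = const are extremals of arc length — they are geodesics on the sphere.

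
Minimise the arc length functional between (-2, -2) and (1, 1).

Arc-length functional: J[y] = ∫ sqrt(1 + (y')^2) dx.
Lagrangian L = sqrt(1 + (y')^2) has no explicit y dependence, so ∂L/∂y = 0 and the Euler-Lagrange equation gives
    d/dx( y' / sqrt(1 + (y')^2) ) = 0  ⇒  y' / sqrt(1 + (y')^2) = const.
Hence y' is constant, so y(x) is affine.
Fitting the endpoints (-2, -2) and (1, 1):
    slope m = (1 − (-2)) / (1 − (-2)) = 1,
    intercept c = (-2) − m·(-2) = 0.
Extremal: y(x) = x.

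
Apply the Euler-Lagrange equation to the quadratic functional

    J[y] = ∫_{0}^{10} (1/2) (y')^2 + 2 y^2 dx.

The Lagrangian is L = (1/2) (y')^2 + 2 y^2.
Compute ∂L/∂y = 4y, ∂L/∂y' = y'.
The Euler-Lagrange equation d/dx(∂L/∂y') − ∂L/∂y = 0 reduces to
    y'' − 4 y = 0.
Its general solution is
    y(x) = A e^(2x) + B e^(−2x),
with A, B fixed by the endpoint conditions.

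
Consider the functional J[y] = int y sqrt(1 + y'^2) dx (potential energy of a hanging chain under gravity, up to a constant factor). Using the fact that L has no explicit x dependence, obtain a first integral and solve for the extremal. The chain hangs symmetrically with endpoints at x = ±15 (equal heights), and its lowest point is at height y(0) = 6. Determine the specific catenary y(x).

The Lagrangian L(y, y') = y sqrt(1 + y'^2) has no explicit x dependence, so the Beltrami identity applies:
    L − y' ∂L/∂y' = C.
Compute ∂L/∂y' = y · y' / sqrt(1 + y'^2). Then
    L − y' ∂L/∂y'
    = y sqrt(1 + y'^2) − y · y'^2 / sqrt(1 + y'^2)
    = y (1 + y'^2 − y'^2) / sqrt(1 + y'^2)
    = y / sqrt(1 + y'^2) = C.
Squaring gives y^2 = C^2 (1 + y'^2), i.e.
    y'^2 = y^2 / C^2 − 1.
Separating variables,
    dy / sqrt(y^2 − C^2) = dx / C,
and integrating gives arccosh(y / C) = (x − a)/C, so
    y(x) = C cosh((x − a)/C),
the catenary. The constants C and a are fixed by the two endpoint conditions (and, for the hanging-chain problem, the length constraint selects C).
Now fit the given data. The endpoints x = ±15 are symmetric at equal height, so the catenary is even about its minimum: a = 0 and y(x) = C cosh(x/C). The lowest point is y(0) = C cosh(0) = C, and we are told y(0) = 6, so C = 6. Therefore
    y(x) = 6 cosh(x/6),
and at the endpoints
    y(±15) = 6 cosh(15/6).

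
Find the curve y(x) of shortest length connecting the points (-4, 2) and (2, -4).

Arc-length functional: J[y] = ∫ sqrt(1 + (y')^2) dx.
Lagrangian L = sqrt(1 + (y')^2) has no explicit y dependence, so ∂L/∂y = 0 and the Euler-Lagrange equation gives
    d/dx( y' / sqrt(1 + (y')^2) ) = 0  ⇒  y' / sqrt(1 + (y')^2) = const.
Hence y' is constant, so y(x) is affine.
Fitting the endpoints (-4, 2) and (2, -4):
    slope m = ((-4) − 2) / (2 − (-4)) = -1,
    intercept c = 2 − m·(-4) = -2.
Extremal: y(x) = -x - 2.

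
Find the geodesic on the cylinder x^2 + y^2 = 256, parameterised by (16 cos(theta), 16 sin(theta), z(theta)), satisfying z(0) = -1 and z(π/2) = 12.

Parameterise the cylinder of radius R = 16 as
    r(θ) = (16 cos θ, 16 sin θ, z(θ)).
The arc-length element is
    ds = sqrt(256 + (dz/dθ)^2) dθ,
so the Lagrangian is L = sqrt(256 + z'^2).
L depends on z' only, not on z or θ, so ∂L/∂z = 0 and
    ∂L/∂z' = z' / sqrt(256 + z'^2).
The Euler-Lagrange equation gives
    d/dθ( z' / sqrt(256 + z'^2) ) = 0,
so z' is constant. Integrating once:
    z(θ) = a θ + b,
a helix on the cylinder (a straight line when the cylinder is unrolled). The constants a, b are determined by the endpoint conditions.
With endpoint conditions z(0) = -1 and z(π/2) = 12: from z(0) = b we get b = -1, and a·π/2 + -1 = 12 gives a = 26/π, so
    z(θ) = (26/π) θ − 1.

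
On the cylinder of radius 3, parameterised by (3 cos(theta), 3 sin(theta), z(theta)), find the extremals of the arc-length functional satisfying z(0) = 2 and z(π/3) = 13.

Parameterise the cylinder of radius R = 3 as
    r(θ) = (3 cos θ, 3 sin θ, z(θ)).
The arc-length element is
    ds = sqrt(9 + (dz/dθ)^2) dθ,
so the Lagrangian is L = sqrt(9 + z'^2).
L depends on z' only, not on z or θ, so ∂L/∂z = 0 and
    ∂L/∂z' = z' / sqrt(9 + z'^2).
The Euler-Lagrange equation gives
    d/dθ( z' / sqrt(9 + z'^2) ) = 0,
so z' is constant. Integrating once:
    z(θ) = a θ + b,
a helix on the cylinder (a straight line when the cylinder is unrolled). The constants a, b are determined by the endpoint conditions.
With endpoint conditions z(0) = 2 and z(π/3) = 13: from z(0) = b we get b = 2, and a·π/3 + 2 = 13 gives a = 33/π, so
    z(θ) = (33/π) θ + 2.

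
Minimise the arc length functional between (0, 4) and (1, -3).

Arc-length functional: J[y] = ∫ sqrt(1 + (y')^2) dx.
Lagrangian L = sqrt(1 + (y')^2) has no explicit y dependence, so ∂L/∂y = 0 and the Euler-Lagrange equation gives
    d/dx( y' / sqrt(1 + (y')^2) ) = 0  ⇒  y' / sqrt(1 + (y')^2) = const.
Hence y' is constant, so y(x) is affine.
Fitting the endpoints (0, 4) and (1, -3):
    slope m = ((-3) − 4) / (1 − 0) = -7,
    intercept c = 4 − m·0 = 4.
Extremal: y(x) = -7 x + 4.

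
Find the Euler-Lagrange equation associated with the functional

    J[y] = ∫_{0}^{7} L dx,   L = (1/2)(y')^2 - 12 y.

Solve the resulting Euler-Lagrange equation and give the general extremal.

The Lagrangian is L = (1/2)(y')^2 - 12 y.
∂L/∂y = -12.
∂L/∂y' = y'.
The Euler-Lagrange equation d/dx(∂L/∂y') − ∂L/∂y = 0 becomes:
    y'' + 12 = 0
General solution: y(x) = -6 x^2 + A x + B, where A and B are arbitrary constants fixed by the endpoint conditions.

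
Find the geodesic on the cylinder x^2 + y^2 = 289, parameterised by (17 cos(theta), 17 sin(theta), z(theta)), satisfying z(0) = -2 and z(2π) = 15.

Parameterise the cylinder of radius R = 17 as
    r(θ) = (17 cos θ, 17 sin θ, z(θ)).
The arc-length element is
    ds = sqrt(289 + (dz/dθ)^2) dθ,
so the Lagrangian is L = sqrt(289 + z'^2).
L depends on z' only, not on z or θ, so ∂L/∂z = 0 and
    ∂L/∂z' = z' / sqrt(289 + z'^2).
The Euler-Lagrange equation gives
    d/dθ( z' / sqrt(289 + z'^2) ) = 0,
so z' is constant. Integrating once:
    z(θ) = a θ + b,
a helix on the cylinder (a straight line when the cylinder is unrolled). The constants a, b are determined by the endpoint conditions.
With endpoint conditions z(0) = -2 and z(2π) = 15: from z(0) = b we get b = -2, and a·2π + -2 = 15 gives a = 17/(2π), so
    z(θ) = (17/(2π)) θ − 2.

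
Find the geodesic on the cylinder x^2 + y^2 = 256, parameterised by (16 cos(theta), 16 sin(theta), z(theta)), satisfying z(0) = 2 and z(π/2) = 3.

Parameterise the cylinder of radius R = 16 as
    r(θ) = (16 cos θ, 16 sin θ, z(θ)).
The arc-length element is
    ds = sqrt(256 + (dz/dθ)^2) dθ,
so the Lagrangian is L = sqrt(256 + z'^2).
L depends on z' only, not on z or θ, so ∂L/∂z = 0 and
    ∂L/∂z' = z' / sqrt(256 + z'^2).
The Euler-Lagrange equation gives
    d/dθ( z' / sqrt(256 + z'^2) ) = 0,
so z' is constant. Integrating once:
    z(θ) = a θ + b,
a helix on the cylinder (a straight line when the cylinder is unrolled). The constants a, b are determined by the endpoint conditions.
With endpoint conditions z(0) = 2 and z(π/2) = 3: from z(0) = b we get b = 2, and a·π/2 + 2 = 3 gives a = 2/π, so
    z(θ) = (2/π) θ + 2.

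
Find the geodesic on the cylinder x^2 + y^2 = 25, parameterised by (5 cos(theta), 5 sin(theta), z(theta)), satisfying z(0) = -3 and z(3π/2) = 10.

Parameterise the cylinder of radius R = 5 as
    r(θ) = (5 cos θ, 5 sin θ, z(θ)).
The arc-length element is
    ds = sqrt(25 + (dz/dθ)^2) dθ,
so the Lagrangian is L = sqrt(25 + z'^2).
L depends on z' only, not on z or θ, so ∂L/∂z = 0 and
    ∂L/∂z' = z' / sqrt(25 + z'^2).
The Euler-Lagrange equation gives
    d/dθ( z' / sqrt(25 + z'^2) ) = 0,
so z' is constant. Integrating once:
    z(θ) = a θ + b,
a helix on the cylinder (a straight line when the cylinder is unrolled). The constants a, b are determined by the endpoint conditions.
With endpoint conditions z(0) = -3 and z(3π/2) = 10: from z(0) = b we get b = -3, and a·3π/2 + -3 = 10 gives a = 26/(3π), so
    z(θ) = (26/(3π)) θ − 3.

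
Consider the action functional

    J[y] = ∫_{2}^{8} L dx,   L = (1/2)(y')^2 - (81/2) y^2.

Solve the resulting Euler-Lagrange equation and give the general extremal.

The Lagrangian is L = (1/2)(y')^2 - (81/2) y^2.
∂L/∂y = -81y.
∂L/∂y' = y'.
The Euler-Lagrange equation d/dx(∂L/∂y') − ∂L/∂y = 0 becomes:
    y'' + 81 y = 0
General solution: y(x) = A sin(9x) + B cos(9x), where A and B are arbitrary constants fixed by the endpoint conditions.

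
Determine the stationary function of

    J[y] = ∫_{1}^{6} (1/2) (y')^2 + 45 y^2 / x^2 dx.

The Lagrangian is L = (1/2) (y')^2 + 45 y^2 / x^2.
Compute ∂L/∂y = 90y/x^2, ∂L/∂y' = y'.
The Euler-Lagrange equation d/dx(∂L/∂y') − ∂L/∂y = 0 reduces to
    y'' − 90/x^2 · y = 0  (x > 0).
Its general solution is
    y(x) = A x^10 + B x^(-9),
with A, B fixed by the endpoint conditions.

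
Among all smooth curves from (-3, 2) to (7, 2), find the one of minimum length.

Arc-length functional: J[y] = ∫ sqrt(1 + (y')^2) dx.
Lagrangian L = sqrt(1 + (y')^2) has no explicit y dependence, so ∂L/∂y = 0 and the Euler-Lagrange equation gives
    d/dx( y' / sqrt(1 + (y')^2) ) = 0  ⇒  y' / sqrt(1 + (y')^2) = const.
Hence y' is constant, so y(x) is affine.
Fitting the endpoints (-3, 2) and (7, 2):
    slope m = (2 − 2) / (7 − (-3)) = 0,
    intercept c = 2 − m·(-3) = 2.
Extremal: y(x) = 2.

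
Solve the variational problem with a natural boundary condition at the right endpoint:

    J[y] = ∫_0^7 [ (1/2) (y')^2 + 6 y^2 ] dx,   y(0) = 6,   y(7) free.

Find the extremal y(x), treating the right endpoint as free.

The Lagrangian L = (1/2) (y')^2 + 6 y^2 gives
    ∂L/∂y = 12 y,   ∂L/∂y' = y'.
Euler-Lagrange: y'' − 12 y = 0.
With k = sqrt(12), the general solution is
    y(x) = A cosh(sqrt(12) x) + B sinh(sqrt(12) x).
Fixed left endpoint y(0) = 6 ⇒ A = 6.
The right endpoint x = 7 is free, so the natural (transversality) condition is ∂L/∂y' |_{x=7} = 0, i.e. y'(7) = 0.
Compute y'(x) = A k sinh(k x) + B k cosh(k x), so
    y'(7) = A k sinh(k·7) + B k cosh(k·7) = 0
    ⇒ B = −A tanh(k·7) = − 6 tanh(sqrt(12)·7).
Therefore the extremal is
    y(x) = 6 cosh(sqrt(12) x) − 6 tanh(sqrt(12)·7) sinh(sqrt(12) x).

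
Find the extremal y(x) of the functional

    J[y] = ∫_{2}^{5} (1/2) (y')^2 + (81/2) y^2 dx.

The Lagrangian is L = (1/2) (y')^2 + (81/2) y^2.
Compute ∂L/∂y = 81y, ∂L/∂y' = y'.
The Euler-Lagrange equation d/dx(∂L/∂y') − ∂L/∂y = 0 reduces to
    y'' − 81 y = 0.
Its general solution is
    y(x) = A e^(9x) + B e^(−9x),
with A, B fixed by the endpoint conditions.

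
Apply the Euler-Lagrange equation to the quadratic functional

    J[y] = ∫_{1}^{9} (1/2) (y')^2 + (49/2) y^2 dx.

The Lagrangian is L = (1/2) (y')^2 + (49/2) y^2.
Compute ∂L/∂y = 49y, ∂L/∂y' = y'.
The Euler-Lagrange equation d/dx(∂L/∂y') − ∂L/∂y = 0 reduces to
    y'' − 49 y = 0.
Its general solution is
    y(x) = A e^(7x) + B e^(−7x),
with A, B fixed by the endpoint conditions.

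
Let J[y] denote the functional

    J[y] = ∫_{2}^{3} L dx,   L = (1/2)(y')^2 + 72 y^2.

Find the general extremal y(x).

The Lagrangian is L = (1/2)(y')^2 + 72 y^2.
∂L/∂y = 144y.
∂L/∂y' = y'.
The Euler-Lagrange equation d/dx(∂L/∂y') − ∂L/∂y = 0 becomes:
    y'' - 144 y = 0
General solution: y(x) = A e^(12x) + B e^(-12x), where A and B are arbitrary constants fixed by the endpoint conditions.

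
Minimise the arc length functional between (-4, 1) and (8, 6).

Arc-length functional: J[y] = ∫ sqrt(1 + (y')^2) dx.
Lagrangian L = sqrt(1 + (y')^2) has no explicit y dependence, so ∂L/∂y = 0 and the Euler-Lagrange equation gives
    d/dx( y' / sqrt(1 + (y')^2) ) = 0  ⇒  y' / sqrt(1 + (y')^2) = const.
Hence y' is constant, so y(x) is affine.
Fitting the endpoints (-4, 1) and (8, 6):
    slope m = (6 − 1) / (8 − (-4)) = 5/12,
    intercept c = 1 − m·(-4) = 8/3.
Extremal: y(x) = (5/12) x + 8/3.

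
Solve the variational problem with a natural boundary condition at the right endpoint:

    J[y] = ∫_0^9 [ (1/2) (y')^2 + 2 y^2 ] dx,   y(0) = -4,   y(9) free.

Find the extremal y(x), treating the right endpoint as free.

The Lagrangian L = (1/2) (y')^2 + 2 y^2 gives
    ∂L/∂y = 4 y,   ∂L/∂y' = y'.
Euler-Lagrange: y'' − 4 y = 0.
With k = 2, the general solution is
    y(x) = A cosh(2 x) + B sinh(2 x).
Fixed left endpoint y(0) = -4 ⇒ A = -4.
The right endpoint x = 9 is free, so the natural (transversality) condition is ∂L/∂y' |_{x=9} = 0, i.e. y'(9) = 0.
Compute y'(x) = A k sinh(k x) + B k cosh(k x), so
    y'(9) = A k sinh(k·9) + B k cosh(k·9) = 0
    ⇒ B = −A tanh(k·9) = 4 tanh(2·9).
Therefore the extremal is
    y(x) = −4 cosh(2 x) + 4 tanh(2·9) sinh(2 x).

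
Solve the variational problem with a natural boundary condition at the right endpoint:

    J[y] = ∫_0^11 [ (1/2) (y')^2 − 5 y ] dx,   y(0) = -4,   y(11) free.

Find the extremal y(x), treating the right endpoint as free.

The Lagrangian L = (1/2) (y')^2 − 5 y gives
    ∂L/∂y = −5,   ∂L/∂y' = y'.
Euler-Lagrange: d/dx(y') − (−5) = 0, i.e. y'' + 5 = 0, so
    y(x) = −(5/2) x^2 + C1 x + C2.
Fixed left endpoint y(0) = -4 ⇒ C2 = -4.
The right endpoint x = 11 is free, so the natural (transversality) condition is ∂L/∂y' |_{x=11} = 0, i.e. y'(11) = 0.
Compute y'(x) = −5 x + C1, so y'(11) = −55 + C1 = 0 ⇒ C1 = 55.
Therefore the extremal is
    y(x) = −(5/2) x^2 + 55 x − 4.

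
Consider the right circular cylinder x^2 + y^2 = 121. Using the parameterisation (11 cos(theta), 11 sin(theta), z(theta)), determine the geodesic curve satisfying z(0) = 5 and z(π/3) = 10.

Parameterise the cylinder of radius R = 11 as
    r(θ) = (11 cos θ, 11 sin θ, z(θ)).
The arc-length element is
    ds = sqrt(121 + (dz/dθ)^2) dθ,
so the Lagrangian is L = sqrt(121 + z'^2).
L depends on z' only, not on z or θ, so ∂L/∂z = 0 and
    ∂L/∂z' = z' / sqrt(121 + z'^2).
The Euler-Lagrange equation gives
    d/dθ( z' / sqrt(121 + z'^2) ) = 0,
so z' is constant. Integrating once:
    z(θ) = a θ + b,
a helix on the cylinder (a straight line when the cylinder is unrolled). The constants a, b are determined by the endpoint conditions.
With endpoint conditions z(0) = 5 and z(π/3) = 10: from z(0) = b we get b = 5, and a·π/3 + 5 = 10 gives a = 15/π, so
    z(θ) = (15/π) θ + 5.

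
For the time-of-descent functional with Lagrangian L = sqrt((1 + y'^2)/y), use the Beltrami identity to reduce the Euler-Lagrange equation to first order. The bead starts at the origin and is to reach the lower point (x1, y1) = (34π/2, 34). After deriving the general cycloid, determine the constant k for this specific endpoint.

The Lagrangian L = sqrt((1 + y'^2) / y) has no explicit x dependence, so the Beltrami identity applies:
    L − y' ∂L/∂y' = C.
Compute ∂L/∂y' = y' / sqrt(y (1 + y'^2)).
Substitute:
    sqrt((1 + y'^2)/y) − y'·y' / sqrt(y (1 + y'^2))
    = (1 + y'^2) / sqrt(y (1 + y'^2)) − y'^2 / sqrt(y (1 + y'^2))
    = 1 / sqrt(y (1 + y'^2)) = C.
Squaring and rearranging gives the first integral
    y (1 + y'^2) = 1/C^2 =: k   (constant).
Solving this first-order ODE by the substitution
    y = (k/2)(1 − cos θ)
yields the cycloid parameterisation
    x(θ) = (k/2)(θ − sin θ),   y(θ) = (k/2)(1 − cos θ).
The constant k is fixed by the endpoint condition.
Now fit the given lower endpoint (x1, y1) = (34π/2, 34). At the bottom of the first arch (θ = π), the parametric equations give
    y(π) = (k/2)(1 − cos π) = k,
    x(π) = (k/2)(π − sin π) = kπ/2.
Matching y(π) = 34 gives k = 34, consistent with x(π) = 34π/2. Therefore the specific cycloid is
    x(θ) = (34/2)(θ − sin θ),   y(θ) = (34/2)(1 − cos θ).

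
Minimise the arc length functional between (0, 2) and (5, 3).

Arc-length functional: J[y] = ∫ sqrt(1 + (y')^2) dx.
Lagrangian L = sqrt(1 + (y')^2) has no explicit y dependence, so ∂L/∂y = 0 and the Euler-Lagrange equation gives
    d/dx( y' / sqrt(1 + (y')^2) ) = 0  ⇒  y' / sqrt(1 + (y')^2) = const.
Hence y' is constant, so y(x) is affine.
Fitting the endpoints (0, 2) and (5, 3):
    slope m = (3 − 2) / (5 − 0) = 1/5,
    intercept c = 2 − m·0 = 2.
Extremal: y(x) = (1/5) x + 2.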